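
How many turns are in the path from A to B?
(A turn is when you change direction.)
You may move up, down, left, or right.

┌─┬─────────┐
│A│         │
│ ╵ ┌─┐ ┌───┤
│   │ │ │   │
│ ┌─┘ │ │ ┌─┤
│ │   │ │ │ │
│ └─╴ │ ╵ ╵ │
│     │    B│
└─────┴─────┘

Directions: down, right, up, right, right, down, down, down, right, right
Number of turns: 5

Solution:

┌─┬─────────┐
│A│↱ → ↓    │
│ ╵ ┌─┐ ┌───┤
│↳ ↑│ │↓│   │
│ ┌─┘ │ │ ┌─┤
│ │   │↓│ │ │
│ └─╴ │ ╵ ╵ │
│     │↳ → B│
└─────┴─────┘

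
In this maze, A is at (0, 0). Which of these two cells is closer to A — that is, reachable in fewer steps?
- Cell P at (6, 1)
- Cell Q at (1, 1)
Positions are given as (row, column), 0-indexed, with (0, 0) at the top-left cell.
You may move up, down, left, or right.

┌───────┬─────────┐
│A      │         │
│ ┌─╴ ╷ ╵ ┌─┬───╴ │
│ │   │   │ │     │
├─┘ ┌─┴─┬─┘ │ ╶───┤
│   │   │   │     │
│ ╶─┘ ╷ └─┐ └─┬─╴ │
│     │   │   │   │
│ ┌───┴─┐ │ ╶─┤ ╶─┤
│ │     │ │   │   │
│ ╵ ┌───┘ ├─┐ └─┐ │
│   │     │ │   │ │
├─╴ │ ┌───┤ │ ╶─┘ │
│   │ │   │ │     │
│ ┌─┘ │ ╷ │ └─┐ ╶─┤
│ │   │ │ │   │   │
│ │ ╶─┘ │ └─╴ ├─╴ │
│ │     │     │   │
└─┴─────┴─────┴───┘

Shortest path A → P at (6, 1): 11 steps
Shortest path A → Q at (1, 1): 4 steps

Q is closer (4 steps vs 11 steps).

Path to P:

┌───────┬─────────┐
│A → ↓  │         │
│ ┌─╴ ╷ ╵ ┌─┬───╴ │
│ │↓ ↲│   │ │     │
├─┘ ┌─┴─┬─┘ │ ╶───┤
│↓ ↲│   │   │     │
│ ╶─┘ ╷ └─┐ └─┬─╴ │
│↓    │   │   │   │
│ ┌───┴─┐ │ ╶─┤ ╶─┤
│↓│     │ │   │   │
│ ╵ ┌───┘ ├─┐ └─┐ │
│↳ ↓│     │ │   │ │
├─╴ │ ┌───┤ │ ╶─┘ │
│  P│ │   │ │     │
│ ┌─┘ │ ╷ │ └─┐ ╶─┤
│ │   │ │ │   │   │
│ │ ╶─┘ │ └─╴ ├─╴ │
│ │     │     │   │
└─┴─────┴─────┴───┘

Path to Q:

┌───────┬─────────┐
│A → ↓  │         │
│ ┌─╴ ╷ ╵ ┌─┬───╴ │
│ │Q ↲│   │ │     │
├─┘ ┌─┴─┬─┘ │ ╶───┤
│   │   │   │     │
│ ╶─┘ ╷ └─┐ └─┬─╴ │
│     │   │   │   │
│ ┌───┴─┐ │ ╶─┤ ╶─┤
│ │     │ │   │   │
│ ╵ ┌───┘ ├─┐ └─┐ │
│   │     │ │   │ │
├─╴ │ ┌───┤ │ ╶─┘ │
│   │ │   │ │     │
│ ┌─┘ │ ╷ │ └─┐ ╶─┤
│ │   │ │ │   │   │
│ │ ╶─┘ │ └─╴ ├─╴ │
│ │     │     │   │
└─┴─────┴─────┴───┘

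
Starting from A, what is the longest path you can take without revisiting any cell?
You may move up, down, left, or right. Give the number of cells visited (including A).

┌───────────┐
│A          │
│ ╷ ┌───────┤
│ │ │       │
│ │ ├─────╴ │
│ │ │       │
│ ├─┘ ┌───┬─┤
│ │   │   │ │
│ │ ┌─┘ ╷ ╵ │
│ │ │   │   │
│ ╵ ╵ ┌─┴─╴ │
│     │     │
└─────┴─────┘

Finding longest simple path using DFS:
Start: (0, 0)
Longest path visits 18 cells
Path: A → down → down → down → down → down → right → up → up → right → up → right → right → right → up → left → left → left

Solution:

┌───────────┐
│A          │
│ ╷ ┌───────┤
│↓│ │B ← ← ↰│
│ │ ├─────╴ │
│↓│ │↱ → → ↑│
│ ├─┘ ┌───┬─┤
│↓│↱ ↑│   │ │
│ │ ┌─┘ ╷ ╵ │
│↓│↑│   │   │
│ ╵ ╵ ┌─┴─╴ │
│↳ ↑  │     │
└─────┴─────┘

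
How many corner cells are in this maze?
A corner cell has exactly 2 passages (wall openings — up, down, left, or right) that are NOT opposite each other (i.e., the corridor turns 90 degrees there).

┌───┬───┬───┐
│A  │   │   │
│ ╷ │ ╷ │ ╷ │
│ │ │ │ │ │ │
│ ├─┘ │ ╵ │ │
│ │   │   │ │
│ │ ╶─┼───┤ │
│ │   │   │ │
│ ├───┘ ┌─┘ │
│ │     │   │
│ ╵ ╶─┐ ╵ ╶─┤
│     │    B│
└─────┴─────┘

Counting corner cells (2 non-opposite passages):
Total corners: 17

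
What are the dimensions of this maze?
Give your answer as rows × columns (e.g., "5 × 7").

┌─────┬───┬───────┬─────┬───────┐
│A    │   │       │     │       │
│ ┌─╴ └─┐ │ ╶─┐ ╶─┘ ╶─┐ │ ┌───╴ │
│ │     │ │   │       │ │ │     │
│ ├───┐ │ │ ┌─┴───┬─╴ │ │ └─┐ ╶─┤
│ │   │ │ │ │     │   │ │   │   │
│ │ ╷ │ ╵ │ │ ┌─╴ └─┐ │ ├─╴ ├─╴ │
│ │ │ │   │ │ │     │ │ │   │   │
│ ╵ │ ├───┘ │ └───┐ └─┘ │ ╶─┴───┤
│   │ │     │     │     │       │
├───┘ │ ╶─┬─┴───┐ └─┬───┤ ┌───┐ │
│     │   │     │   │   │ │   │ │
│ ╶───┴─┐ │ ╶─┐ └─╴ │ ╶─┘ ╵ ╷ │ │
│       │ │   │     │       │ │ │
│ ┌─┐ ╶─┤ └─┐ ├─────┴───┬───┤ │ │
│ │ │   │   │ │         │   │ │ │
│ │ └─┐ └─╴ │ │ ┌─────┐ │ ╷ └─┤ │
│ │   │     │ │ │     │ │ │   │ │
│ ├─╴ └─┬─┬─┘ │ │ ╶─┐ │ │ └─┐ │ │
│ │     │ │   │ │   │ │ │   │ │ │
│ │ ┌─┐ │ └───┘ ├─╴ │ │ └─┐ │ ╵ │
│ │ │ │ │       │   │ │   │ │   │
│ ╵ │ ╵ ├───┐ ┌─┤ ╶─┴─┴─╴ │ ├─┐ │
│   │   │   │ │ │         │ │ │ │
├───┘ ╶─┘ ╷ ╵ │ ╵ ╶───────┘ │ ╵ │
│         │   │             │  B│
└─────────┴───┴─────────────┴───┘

Counting the maze dimensions:
Rows (vertical): 13
Columns (horizontal): 16
Dimensions: 13 × 16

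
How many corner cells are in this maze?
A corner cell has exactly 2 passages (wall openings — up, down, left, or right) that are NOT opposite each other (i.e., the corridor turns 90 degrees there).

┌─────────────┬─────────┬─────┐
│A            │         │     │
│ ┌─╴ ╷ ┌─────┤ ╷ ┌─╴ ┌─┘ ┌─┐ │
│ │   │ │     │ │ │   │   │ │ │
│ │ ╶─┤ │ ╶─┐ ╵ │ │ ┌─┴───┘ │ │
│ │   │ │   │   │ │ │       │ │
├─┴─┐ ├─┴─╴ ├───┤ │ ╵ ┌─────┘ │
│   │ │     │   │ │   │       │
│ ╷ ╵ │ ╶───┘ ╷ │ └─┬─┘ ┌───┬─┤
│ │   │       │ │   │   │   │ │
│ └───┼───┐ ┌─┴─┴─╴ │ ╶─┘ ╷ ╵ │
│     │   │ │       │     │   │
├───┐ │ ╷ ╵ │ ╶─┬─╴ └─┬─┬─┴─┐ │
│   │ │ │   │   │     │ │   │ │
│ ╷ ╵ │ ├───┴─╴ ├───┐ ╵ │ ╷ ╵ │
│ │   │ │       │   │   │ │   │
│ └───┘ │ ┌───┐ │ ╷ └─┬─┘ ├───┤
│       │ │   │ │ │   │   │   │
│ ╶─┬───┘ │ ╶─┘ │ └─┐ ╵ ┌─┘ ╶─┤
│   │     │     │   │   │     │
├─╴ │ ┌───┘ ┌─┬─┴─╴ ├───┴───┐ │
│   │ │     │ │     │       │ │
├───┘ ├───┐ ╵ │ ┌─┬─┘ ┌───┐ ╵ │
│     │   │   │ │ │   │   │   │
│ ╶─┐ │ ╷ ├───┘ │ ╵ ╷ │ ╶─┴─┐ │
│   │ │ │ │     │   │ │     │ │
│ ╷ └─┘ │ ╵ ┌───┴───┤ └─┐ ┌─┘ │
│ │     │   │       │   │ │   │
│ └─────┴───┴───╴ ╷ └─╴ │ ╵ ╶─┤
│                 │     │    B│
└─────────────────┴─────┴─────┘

Counting corner cells (2 non-opposite passages):
Total corners: 115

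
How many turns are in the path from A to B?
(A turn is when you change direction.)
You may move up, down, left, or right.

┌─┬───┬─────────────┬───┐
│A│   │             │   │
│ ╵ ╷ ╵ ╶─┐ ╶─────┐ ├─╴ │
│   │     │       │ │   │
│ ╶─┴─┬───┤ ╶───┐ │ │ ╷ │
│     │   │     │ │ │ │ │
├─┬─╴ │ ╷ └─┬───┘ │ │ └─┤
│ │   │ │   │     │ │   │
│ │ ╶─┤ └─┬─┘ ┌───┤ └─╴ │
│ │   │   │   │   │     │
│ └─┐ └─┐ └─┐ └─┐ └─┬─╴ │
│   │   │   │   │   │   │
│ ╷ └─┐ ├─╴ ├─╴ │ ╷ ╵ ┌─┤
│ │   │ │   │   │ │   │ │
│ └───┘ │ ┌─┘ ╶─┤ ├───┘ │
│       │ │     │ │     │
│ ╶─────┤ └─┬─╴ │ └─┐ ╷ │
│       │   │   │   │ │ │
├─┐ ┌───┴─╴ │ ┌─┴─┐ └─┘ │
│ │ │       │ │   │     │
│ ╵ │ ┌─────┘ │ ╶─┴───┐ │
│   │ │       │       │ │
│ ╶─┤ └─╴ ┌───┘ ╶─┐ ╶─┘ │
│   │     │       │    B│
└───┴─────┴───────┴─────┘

Directions: down, right, up, right, down, right, up, right, right, right, right, right, right, down, down, down, down, right, right, down, left, down, left, up, left, down, down, down, right, down, right, right, down, down
Number of turns: 20

Solution:

┌─┬───┬─────────────┬───┐
│A│↱ ↓│↱ → → → → → ↓│   │
│ ╵ ╷ ╵ ╶─┐ ╶─────┐ ├─╴ │
│↳ ↑│↳ ↑  │       │↓│   │
│ ╶─┴─┬───┤ ╶───┐ │ │ ╷ │
│     │   │     │ │↓│ │ │
├─┬─╴ │ ╷ └─┬───┘ │ │ └─┤
│ │   │ │   │     │↓│   │
│ │ ╶─┤ └─┬─┘ ┌───┤ └─╴ │
│ │   │   │   │   │↳ → ↓│
│ └─┐ └─┐ └─┐ └─┐ └─┬─╴ │
│   │   │   │   │↓ ↰│↓ ↲│
│ ╷ └─┐ ├─╴ ├─╴ │ ╷ ╵ ┌─┤
│ │   │ │   │   │↓│↑ ↲│ │
│ └───┘ │ ┌─┘ ╶─┤ ├───┘ │
│       │ │     │↓│     │
│ ╶─────┤ └─┬─╴ │ └─┐ ╷ │
│       │   │   │↳ ↓│ │ │
├─┐ ┌───┴─╴ │ ┌─┴─┐ └─┘ │
│ │ │       │ │   │↳ → ↓│
│ ╵ │ ┌─────┘ │ ╶─┴───┐ │
│   │ │       │       │↓│
│ ╶─┤ └─╴ ┌───┘ ╶─┐ ╶─┘ │
│   │     │       │    B│
└───┴─────┴───────┴─────┘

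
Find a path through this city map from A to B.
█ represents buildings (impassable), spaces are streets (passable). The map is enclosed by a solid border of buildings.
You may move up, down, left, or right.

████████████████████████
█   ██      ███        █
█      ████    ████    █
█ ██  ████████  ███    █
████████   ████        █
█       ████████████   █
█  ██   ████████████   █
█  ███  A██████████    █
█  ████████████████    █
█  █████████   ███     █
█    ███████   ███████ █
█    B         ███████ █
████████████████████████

Finding the shortest path from A to B:
Movement: cardinal only
Path length: 17 steps
Directions: left → up → up → left → left → left → left → left → down → down → down → down → down → down → right → right → right

Solution:

████████████████████████
█   ██      ███        █
█      ████    ████    █
█ ██  ████████  ███    █
████████   ████        █
█ ↓←←←←↰████████████   █
█ ↓██  ↑████████████   █
█ ↓███ ↑A██████████    █
█ ↓████████████████    █
█ ↓█████████   ███     █
█ ↓  ███████   ███████ █
█ ↳→→B         ███████ █
████████████████████████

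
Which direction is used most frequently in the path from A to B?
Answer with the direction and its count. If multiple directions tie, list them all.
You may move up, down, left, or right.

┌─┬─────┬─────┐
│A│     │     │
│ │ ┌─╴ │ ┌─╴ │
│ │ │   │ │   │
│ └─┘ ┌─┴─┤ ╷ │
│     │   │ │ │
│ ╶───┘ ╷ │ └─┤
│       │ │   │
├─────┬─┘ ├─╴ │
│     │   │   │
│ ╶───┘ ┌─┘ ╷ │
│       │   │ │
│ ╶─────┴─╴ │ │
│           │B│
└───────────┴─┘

Directions: down, down, down, right, right, right, up, right, down, down, left, down, left, left, left, down, right, right, right, right, right, up, up, right, down, down
Counts: {'down': 9, 'right': 10, 'up': 3, 'left': 4}
Most common: right (10 times)

Solution:

┌─┬─────┬─────┐
│A│     │     │
│ │ ┌─╴ │ ┌─╴ │
│↓│ │   │ │   │
│ └─┘ ┌─┴─┤ ╷ │
│↓    │↱ ↓│ │ │
│ ╶───┘ ╷ │ └─┤
│↳ → → ↑│↓│   │
├─────┬─┘ ├─╴ │
│     │↓ ↲│↱ ↓│
│ ╶───┘ ┌─┘ ╷ │
│↓ ← ← ↲│  ↑│↓│
│ ╶─────┴─╴ │ │
│↳ → → → → ↑│B│
└───────────┴─┘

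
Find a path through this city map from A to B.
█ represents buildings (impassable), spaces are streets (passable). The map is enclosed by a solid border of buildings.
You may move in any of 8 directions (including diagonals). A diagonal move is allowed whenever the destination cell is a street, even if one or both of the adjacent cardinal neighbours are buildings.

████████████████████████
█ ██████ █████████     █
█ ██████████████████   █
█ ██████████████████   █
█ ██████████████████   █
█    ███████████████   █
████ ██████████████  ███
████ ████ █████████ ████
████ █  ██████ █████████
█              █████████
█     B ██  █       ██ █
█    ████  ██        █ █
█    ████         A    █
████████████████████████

Finding the shortest path from A to B:
Movement: 8-directional
Path length: 12 steps
Directions: left → left → left → up-left → up-left → up-left → left → left → left → left → left → down-left

Solution:

████████████████████████
█ ██████ █████████     █
█ ██████████████████   █
█ ██████████████████   █
█ ██████████████████   █
█    ███████████████   █
████ ██████████████  ███
████ ████ █████████ ████
████ █  ██████ █████████
█      ↙←←←←←  █████████
█     B ██  █↖      ██ █
█    ████  ██ ↖      █ █
█    ████      ↖←←A    █
████████████████████████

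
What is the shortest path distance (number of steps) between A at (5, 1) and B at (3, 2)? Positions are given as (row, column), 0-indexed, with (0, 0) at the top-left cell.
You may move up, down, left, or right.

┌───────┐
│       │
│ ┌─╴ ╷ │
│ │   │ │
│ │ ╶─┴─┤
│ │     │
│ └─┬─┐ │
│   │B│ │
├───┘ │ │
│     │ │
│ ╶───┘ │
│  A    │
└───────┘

Finding path from (5, 1) to (3, 2):
Path: (5,1) → (5,0) → (4,0) → (4,1) → (4,2) → (3,2)
Distance: 5 steps

Solution:

┌───────┐
│       │
│ ┌─╴ ╷ │
│ │   │ │
│ │ ╶─┴─┤
│ │     │
│ └─┬─┐ │
│   │B│ │
├───┘ │ │
│↱ → ↑│ │
│ ╶───┘ │
│↑ A    │
└───────┘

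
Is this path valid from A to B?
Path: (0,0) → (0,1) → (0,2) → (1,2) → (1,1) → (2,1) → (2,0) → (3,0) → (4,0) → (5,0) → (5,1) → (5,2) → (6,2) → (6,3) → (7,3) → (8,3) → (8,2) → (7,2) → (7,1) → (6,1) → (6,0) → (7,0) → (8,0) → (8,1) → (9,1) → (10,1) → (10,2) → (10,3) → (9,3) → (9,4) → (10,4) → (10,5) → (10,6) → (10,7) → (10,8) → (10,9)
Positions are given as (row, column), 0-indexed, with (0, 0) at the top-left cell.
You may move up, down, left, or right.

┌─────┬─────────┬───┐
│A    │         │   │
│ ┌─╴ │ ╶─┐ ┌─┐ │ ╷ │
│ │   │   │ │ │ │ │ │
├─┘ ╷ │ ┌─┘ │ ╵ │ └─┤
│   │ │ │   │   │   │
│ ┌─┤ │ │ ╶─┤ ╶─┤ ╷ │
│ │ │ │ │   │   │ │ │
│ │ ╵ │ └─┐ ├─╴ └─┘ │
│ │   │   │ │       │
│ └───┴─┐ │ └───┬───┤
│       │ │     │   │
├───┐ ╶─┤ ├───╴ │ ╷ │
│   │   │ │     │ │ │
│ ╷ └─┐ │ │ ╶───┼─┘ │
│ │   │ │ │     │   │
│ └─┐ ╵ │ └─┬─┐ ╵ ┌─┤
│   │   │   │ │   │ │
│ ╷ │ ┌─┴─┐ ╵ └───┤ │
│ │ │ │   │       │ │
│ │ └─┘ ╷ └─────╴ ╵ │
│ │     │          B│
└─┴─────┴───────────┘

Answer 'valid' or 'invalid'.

Checking path validity:
Result: All consecutive moves are passable.

valid

Correct solution:

┌─────┬─────────┬───┐
│A → ↓│         │   │
│ ┌─╴ │ ╶─┐ ┌─┐ │ ╷ │
│ │↓ ↲│   │ │ │ │ │ │
├─┘ ╷ │ ┌─┘ │ ╵ │ └─┤
│↓ ↲│ │ │   │   │   │
│ ┌─┤ │ │ ╶─┤ ╶─┤ ╷ │
│↓│ │ │ │   │   │ │ │
│ │ ╵ │ └─┐ ├─╴ └─┘ │
│↓│   │   │ │       │
│ └───┴─┐ │ └───┬───┤
│↳ → ↓  │ │     │   │
├───┐ ╶─┤ ├───╴ │ ╷ │
│↓ ↰│↳ ↓│ │     │ │ │
│ ╷ └─┐ │ │ ╶───┼─┘ │
│↓│↑ ↰│↓│ │     │   │
│ └─┐ ╵ │ └─┬─┐ ╵ ┌─┤
│↳ ↓│↑ ↲│   │ │   │ │
│ ╷ │ ┌─┴─┐ ╵ └───┤ │
│ │↓│ │↱ ↓│       │ │
│ │ └─┘ ╷ └─────╴ ╵ │
│ │↳ → ↑│↳ → → → → B│
└─┴─────┴───────────┘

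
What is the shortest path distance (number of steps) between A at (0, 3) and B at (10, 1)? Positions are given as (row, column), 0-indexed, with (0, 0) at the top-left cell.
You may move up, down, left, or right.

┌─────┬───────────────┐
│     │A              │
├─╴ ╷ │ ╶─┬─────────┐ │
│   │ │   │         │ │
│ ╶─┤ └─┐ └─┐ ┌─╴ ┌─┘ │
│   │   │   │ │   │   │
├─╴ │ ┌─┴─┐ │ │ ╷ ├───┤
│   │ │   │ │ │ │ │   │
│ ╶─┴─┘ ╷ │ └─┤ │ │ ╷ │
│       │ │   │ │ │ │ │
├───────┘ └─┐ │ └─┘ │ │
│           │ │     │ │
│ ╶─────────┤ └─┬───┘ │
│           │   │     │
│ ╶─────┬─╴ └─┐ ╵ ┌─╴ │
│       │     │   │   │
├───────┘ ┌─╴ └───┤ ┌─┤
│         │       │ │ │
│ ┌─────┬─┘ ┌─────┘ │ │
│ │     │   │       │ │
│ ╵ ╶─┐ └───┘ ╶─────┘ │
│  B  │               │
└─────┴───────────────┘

Finding path from (0, 3) to (10, 1):
Path: (0,3) → (1,3) → (1,4) → (2,4) → (2,5) → (3,5) → (4,5) → (4,6) → (5,6) → (6,6) → (6,7) → (7,7) → (7,8) → (6,8) → (6,9) → (6,10) → (7,10) → (7,9) → (8,9) → (9,9) → (9,8) → (9,7) → (9,6) → (10,6) → (10,5) → (10,4) → (10,3) → (9,3) → (9,2) → (9,1) → (10,1)
Distance: 30 steps

Solution:

┌─────┬───────────────┐
│     │A              │
├─╴ ╷ │ ╶─┬─────────┐ │
│   │ │↳ ↓│         │ │
│ ╶─┤ └─┐ └─┐ ┌─╴ ┌─┘ │
│   │   │↳ ↓│ │   │   │
├─╴ │ ┌─┴─┐ │ │ ╷ ├───┤
│   │ │   │↓│ │ │ │   │
│ ╶─┴─┘ ╷ │ └─┤ │ │ ╷ │
│       │ │↳ ↓│ │ │ │ │
├───────┘ └─┐ │ └─┘ │ │
│           │↓│     │ │
│ ╶─────────┤ └─┬───┘ │
│           │↳ ↓│↱ → ↓│
│ ╶─────┬─╴ └─┐ ╵ ┌─╴ │
│       │     │↳ ↑│↓ ↲│
├───────┘ ┌─╴ └───┤ ┌─┤
│         │       │↓│ │
│ ┌─────┬─┘ ┌─────┘ │ │
│ │↓ ← ↰│   │↓ ← ← ↲│ │
│ ╵ ╶─┐ └───┘ ╶─────┘ │
│  B  │↑ ← ← ↲        │
└─────┴───────────────┘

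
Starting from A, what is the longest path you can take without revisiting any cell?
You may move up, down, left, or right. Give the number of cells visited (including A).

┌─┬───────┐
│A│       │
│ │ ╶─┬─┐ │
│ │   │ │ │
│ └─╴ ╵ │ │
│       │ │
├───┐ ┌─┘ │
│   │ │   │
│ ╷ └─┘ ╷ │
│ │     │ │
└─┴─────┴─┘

Finding longest simple path using DFS:
Start: (0, 0)
Longest path visits 21 cells
Path: A → down → down → right → right → up → left → up → right → right → right → down → down → down → left → down → left → left → up → left → down

Solution:

┌─┬───────┐
│A│↱ → → ↓│
│ │ ╶─┬─┐ │
│↓│↑ ↰│ │↓│
│ └─╴ ╵ │ │
│↳ → ↑  │↓│
├───┐ ┌─┘ │
│↓ ↰│ │↓ ↲│
│ ╷ └─┘ ╷ │
│B│↑ ← ↲│ │
└─┴─────┴─┘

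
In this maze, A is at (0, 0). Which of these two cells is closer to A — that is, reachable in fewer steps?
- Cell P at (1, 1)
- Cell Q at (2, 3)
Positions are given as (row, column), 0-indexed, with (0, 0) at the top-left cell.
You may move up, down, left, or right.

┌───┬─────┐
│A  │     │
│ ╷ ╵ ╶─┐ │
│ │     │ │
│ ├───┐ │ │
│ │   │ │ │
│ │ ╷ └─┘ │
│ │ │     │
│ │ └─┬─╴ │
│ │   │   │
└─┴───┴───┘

Shortest path A → P at (1, 1): 2 steps
Shortest path A → Q at (2, 3): 5 steps

P is closer (2 steps vs 5 steps).

Path to P:

┌───┬─────┐
│A ↓│     │
│ ╷ ╵ ╶─┐ │
│ │P    │ │
│ ├───┐ │ │
│ │   │ │ │
│ │ ╷ └─┘ │
│ │ │     │
│ │ └─┬─╴ │
│ │   │   │
└─┴───┴───┘

Path to Q:

┌───┬─────┐
│A ↓│     │
│ ╷ ╵ ╶─┐ │
│ │↳ → ↓│ │
│ ├───┐ │ │
│ │   │Q│ │
│ │ ╷ └─┘ │
│ │ │     │
│ │ └─┬─╴ │
│ │   │   │
└─┴───┴───┘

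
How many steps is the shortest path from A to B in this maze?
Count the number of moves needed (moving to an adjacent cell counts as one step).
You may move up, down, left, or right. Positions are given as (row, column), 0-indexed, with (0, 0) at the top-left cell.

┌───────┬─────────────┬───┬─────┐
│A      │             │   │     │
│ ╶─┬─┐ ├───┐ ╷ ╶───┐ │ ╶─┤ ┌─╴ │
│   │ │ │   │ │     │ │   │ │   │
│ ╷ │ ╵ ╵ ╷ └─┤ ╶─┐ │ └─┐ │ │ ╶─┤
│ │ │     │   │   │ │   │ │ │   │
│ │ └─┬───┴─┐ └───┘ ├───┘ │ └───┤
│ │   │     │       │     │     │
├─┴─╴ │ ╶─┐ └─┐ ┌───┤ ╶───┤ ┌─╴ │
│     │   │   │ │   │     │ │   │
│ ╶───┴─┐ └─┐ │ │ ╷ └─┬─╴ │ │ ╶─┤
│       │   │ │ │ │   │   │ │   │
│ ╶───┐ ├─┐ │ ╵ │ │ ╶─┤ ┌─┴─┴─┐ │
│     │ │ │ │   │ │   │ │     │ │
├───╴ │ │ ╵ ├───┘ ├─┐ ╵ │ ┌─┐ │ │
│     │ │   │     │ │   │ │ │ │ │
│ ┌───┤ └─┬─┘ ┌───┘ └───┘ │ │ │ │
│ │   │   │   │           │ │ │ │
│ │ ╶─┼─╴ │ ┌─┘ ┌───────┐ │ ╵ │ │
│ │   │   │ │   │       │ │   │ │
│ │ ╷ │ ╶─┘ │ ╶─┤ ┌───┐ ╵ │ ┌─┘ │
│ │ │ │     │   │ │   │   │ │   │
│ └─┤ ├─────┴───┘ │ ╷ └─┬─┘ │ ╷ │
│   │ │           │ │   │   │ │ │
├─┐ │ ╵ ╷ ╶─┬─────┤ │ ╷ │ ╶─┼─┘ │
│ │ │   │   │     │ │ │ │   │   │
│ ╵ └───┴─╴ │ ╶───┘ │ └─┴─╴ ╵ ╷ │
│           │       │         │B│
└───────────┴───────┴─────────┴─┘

Using BFS to find shortest path:
Start: (0, 0), End: (13, 15)
Path found:
(0,0) → (1,0) → (1,1) → (2,1) → (3,1) → (3,2) → (4,2) → (4,1) → (4,0) → (5,0) → (6,0) → (6,1) → (6,2) → (7,2) → (7,1) → (7,0) → (8,0) → (9,0) → (10,0) → (11,0) → (11,1) → (12,1) → (13,1) → (13,2) → (13,3) → (13,4) → (13,5) → (12,5) → (12,4) → (11,4) → (11,5) → (11,6) → (11,7) → (11,8) → (10,8) → (9,8) → (9,9) → (9,10) → (9,11) → (10,11) → (10,12) → (9,12) → (8,12) → (7,12) → (6,12) → (6,13) → (6,14) → (7,14) → (8,14) → (9,14) → (9,13) → (10,13) → (11,13) → (11,12) → (12,12) → (12,13) → (13,13) → (13,14) → (12,14) → (12,15) → (13,15)
Number of steps: 60

Solution:

┌───────┬─────────────┬───┬─────┐
│A      │             │   │     │
│ ╶─┬─┐ ├───┐ ╷ ╶───┐ │ ╶─┤ ┌─╴ │
│↳ ↓│ │ │   │ │     │ │   │ │   │
│ ╷ │ ╵ ╵ ╷ └─┤ ╶─┐ │ └─┐ │ │ ╶─┤
│ │↓│     │   │   │ │   │ │ │   │
│ │ └─┬───┴─┐ └───┘ ├───┘ │ └───┤
│ │↳ ↓│     │       │     │     │
├─┴─╴ │ ╶─┐ └─┐ ┌───┤ ╶───┤ ┌─╴ │
│↓ ← ↲│   │   │ │   │     │ │   │
│ ╶───┴─┐ └─┐ │ │ ╷ └─┬─╴ │ │ ╶─┤
│↓      │   │ │ │ │   │   │ │   │
│ ╶───┐ ├─┐ │ ╵ │ │ ╶─┤ ┌─┴─┴─┐ │
│↳ → ↓│ │ │ │   │ │   │ │↱ → ↓│ │
├───╴ │ │ ╵ ├───┘ ├─┐ ╵ │ ┌─┐ │ │
│↓ ← ↲│ │   │     │ │   │↑│ │↓│ │
│ ┌───┤ └─┬─┘ ┌───┘ └───┘ │ │ │ │
│↓│   │   │   │          ↑│ │↓│ │
│ │ ╶─┼─╴ │ ┌─┘ ┌───────┐ │ ╵ │ │
│↓│   │   │ │   │↱ → → ↓│↑│↓ ↲│ │
│ │ ╷ │ ╶─┘ │ ╶─┤ ┌───┐ ╵ │ ┌─┘ │
│↓│ │ │     │   │↑│   │↳ ↑│↓│   │
│ └─┤ ├─────┴───┘ │ ╷ └─┬─┘ │ ╷ │
│↳ ↓│ │  ↱ → → → ↑│ │   │↓ ↲│ │ │
├─┐ │ ╵ ╷ ╶─┬─────┤ │ ╷ │ ╶─┼─┘ │
│ │↓│   │↑ ↰│     │ │ │ │↳ ↓│↱ ↓│
│ ╵ └───┴─╴ │ ╶───┘ │ └─┴─╴ ╵ ╷ │
│  ↳ → → → ↑│       │      ↳ ↑│B│
└───────────┴───────┴─────────┴─┘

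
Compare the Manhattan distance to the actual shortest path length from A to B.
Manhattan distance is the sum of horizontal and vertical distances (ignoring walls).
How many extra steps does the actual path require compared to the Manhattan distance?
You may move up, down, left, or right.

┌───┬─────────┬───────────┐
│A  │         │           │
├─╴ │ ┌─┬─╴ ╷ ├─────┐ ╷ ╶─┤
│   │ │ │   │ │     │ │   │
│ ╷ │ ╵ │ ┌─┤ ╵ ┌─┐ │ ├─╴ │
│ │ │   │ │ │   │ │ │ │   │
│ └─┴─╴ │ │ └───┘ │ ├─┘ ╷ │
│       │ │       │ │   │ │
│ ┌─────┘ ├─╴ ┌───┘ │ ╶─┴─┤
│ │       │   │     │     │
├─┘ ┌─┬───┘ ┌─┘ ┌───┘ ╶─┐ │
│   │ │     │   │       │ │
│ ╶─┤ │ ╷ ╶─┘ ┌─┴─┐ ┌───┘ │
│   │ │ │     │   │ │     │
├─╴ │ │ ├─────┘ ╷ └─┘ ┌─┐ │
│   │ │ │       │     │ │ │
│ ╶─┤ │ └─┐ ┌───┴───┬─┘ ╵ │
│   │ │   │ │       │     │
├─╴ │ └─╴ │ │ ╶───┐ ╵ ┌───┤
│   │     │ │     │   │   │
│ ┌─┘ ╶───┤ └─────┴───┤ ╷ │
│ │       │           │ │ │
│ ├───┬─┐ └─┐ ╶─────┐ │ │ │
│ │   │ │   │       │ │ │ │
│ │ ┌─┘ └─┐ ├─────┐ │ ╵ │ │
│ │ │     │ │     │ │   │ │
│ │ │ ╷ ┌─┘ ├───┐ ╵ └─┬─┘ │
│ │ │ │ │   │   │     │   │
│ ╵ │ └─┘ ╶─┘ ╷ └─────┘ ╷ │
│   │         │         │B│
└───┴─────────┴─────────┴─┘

Manhattan distance: |14 - 0| + |12 - 0| = 26
Actual path length: 62
Extra steps: 62 - 26 = 36

Solution:

┌───┬─────────┬───────────┐
│A ↓│↱ → → → ↓│           │
├─╴ │ ┌─┬─╴ ╷ ├─────┐ ╷ ╶─┤
│↓ ↲│↑│ │   │↓│↱ → ↓│ │   │
│ ╷ │ ╵ │ ┌─┤ ╵ ┌─┐ │ ├─╴ │
│↓│ │↑ ↰│ │ │↳ ↑│ │↓│ │   │
│ └─┴─╴ │ │ └───┘ │ ├─┘ ╷ │
│↳ → → ↑│ │       │↓│   │ │
│ ┌─────┘ ├─╴ ┌───┘ │ ╶─┴─┤
│ │       │   │↓ ← ↲│     │
├─┘ ┌─┬───┘ ┌─┘ ┌───┘ ╶─┐ │
│   │ │↓ ↰  │↓ ↲│       │ │
│ ╶─┤ │ ╷ ╶─┘ ┌─┴─┐ ┌───┘ │
│   │ │↓│↑ ← ↲│   │ │     │
├─╴ │ │ ├─────┘ ╷ └─┘ ┌─┐ │
│   │ │↓│       │     │ │ │
│ ╶─┤ │ └─┐ ┌───┴───┬─┘ ╵ │
│   │ │↳ ↓│ │       │     │
├─╴ │ └─╴ │ │ ╶───┐ ╵ ┌───┤
│   │↓ ← ↲│ │     │   │   │
│ ┌─┘ ╶───┤ └─────┴───┤ ╷ │
│ │  ↳ → ↓│           │ │ │
│ ├───┬─┐ └─┐ ╶─────┐ │ │ │
│ │   │ │↳ ↓│       │ │ │ │
│ │ ┌─┘ └─┐ ├─────┐ │ ╵ │ │
│ │ │     │↓│     │ │   │ │
│ │ │ ╷ ┌─┘ ├───┐ ╵ └─┬─┘ │
│ │ │ │ │↓ ↲│↱ ↓│     │↱ ↓│
│ ╵ │ └─┘ ╶─┘ ╷ └─────┘ ╷ │
│   │    ↳ → ↑│↳ → → → ↑│B│
└───┴─────────┴─────────┴─┘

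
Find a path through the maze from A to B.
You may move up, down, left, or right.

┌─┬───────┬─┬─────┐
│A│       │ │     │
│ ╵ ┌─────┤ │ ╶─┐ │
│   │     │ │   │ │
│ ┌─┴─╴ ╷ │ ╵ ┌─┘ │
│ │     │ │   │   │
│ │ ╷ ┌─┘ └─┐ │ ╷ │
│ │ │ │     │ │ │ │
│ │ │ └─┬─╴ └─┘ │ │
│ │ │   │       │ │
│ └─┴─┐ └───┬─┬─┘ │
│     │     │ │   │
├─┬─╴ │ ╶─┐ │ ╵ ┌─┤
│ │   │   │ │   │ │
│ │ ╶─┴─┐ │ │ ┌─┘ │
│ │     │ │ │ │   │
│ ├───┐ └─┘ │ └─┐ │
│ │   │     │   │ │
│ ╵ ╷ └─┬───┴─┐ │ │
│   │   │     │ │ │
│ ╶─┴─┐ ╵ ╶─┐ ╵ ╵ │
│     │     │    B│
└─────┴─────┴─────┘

Finding the shortest path through the maze:
Path length: 48 steps
Directions: down → down → down → down → down → right → right → down → left → down → right → right → down → right → right → up → up → up → left → left → up → left → up → up → right → up → right → down → down → right → down → right → right → up → up → right → down → down → down → left → down → left → down → down → right → down → down → right

Solution:

┌─┬───────┬─┬─────┐
│A│       │ │     │
│ ╵ ┌─────┤ │ ╶─┐ │
│↓  │  ↱ ↓│ │   │ │
│ ┌─┴─╴ ╷ │ ╵ ┌─┘ │
│↓│  ↱ ↑│↓│   │↱ ↓│
│ │ ╷ ┌─┘ └─┐ │ ╷ │
│↓│ │↑│  ↳ ↓│ │↑│↓│
│ │ │ └─┬─╴ └─┘ │ │
│↓│ │↑ ↰│  ↳ → ↑│↓│
│ └─┴─┐ └───┬─┬─┘ │
│↳ → ↓│↑ ← ↰│ │↓ ↲│
├─┬─╴ │ ╶─┐ │ ╵ ┌─┤
│ │↓ ↲│   │↑│↓ ↲│ │
│ │ ╶─┴─┐ │ │ ┌─┘ │
│ │↳ → ↓│ │↑│↓│   │
│ ├───┐ └─┘ │ └─┐ │
│ │   │↳ → ↑│↳ ↓│ │
│ ╵ ╷ └─┬───┴─┐ │ │
│   │   │     │↓│ │
│ ╶─┴─┐ ╵ ╶─┐ ╵ ╵ │
│     │     │  ↳ B│
└─────┴─────┴─────┘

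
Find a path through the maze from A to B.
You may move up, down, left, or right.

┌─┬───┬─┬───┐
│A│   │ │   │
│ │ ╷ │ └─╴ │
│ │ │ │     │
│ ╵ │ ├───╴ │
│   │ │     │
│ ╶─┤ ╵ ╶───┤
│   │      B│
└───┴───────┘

Finding the shortest path through the maze:
Path length: 12 steps
Directions: down → down → right → up → up → right → down → down → down → right → right → right

Solution:

┌─┬───┬─┬───┐
│A│↱ ↓│ │   │
│ │ ╷ │ └─╴ │
│↓│↑│↓│     │
│ ╵ │ ├───╴ │
│↳ ↑│↓│     │
│ ╶─┤ ╵ ╶───┤
│   │↳ → → B│
└───┴───────┘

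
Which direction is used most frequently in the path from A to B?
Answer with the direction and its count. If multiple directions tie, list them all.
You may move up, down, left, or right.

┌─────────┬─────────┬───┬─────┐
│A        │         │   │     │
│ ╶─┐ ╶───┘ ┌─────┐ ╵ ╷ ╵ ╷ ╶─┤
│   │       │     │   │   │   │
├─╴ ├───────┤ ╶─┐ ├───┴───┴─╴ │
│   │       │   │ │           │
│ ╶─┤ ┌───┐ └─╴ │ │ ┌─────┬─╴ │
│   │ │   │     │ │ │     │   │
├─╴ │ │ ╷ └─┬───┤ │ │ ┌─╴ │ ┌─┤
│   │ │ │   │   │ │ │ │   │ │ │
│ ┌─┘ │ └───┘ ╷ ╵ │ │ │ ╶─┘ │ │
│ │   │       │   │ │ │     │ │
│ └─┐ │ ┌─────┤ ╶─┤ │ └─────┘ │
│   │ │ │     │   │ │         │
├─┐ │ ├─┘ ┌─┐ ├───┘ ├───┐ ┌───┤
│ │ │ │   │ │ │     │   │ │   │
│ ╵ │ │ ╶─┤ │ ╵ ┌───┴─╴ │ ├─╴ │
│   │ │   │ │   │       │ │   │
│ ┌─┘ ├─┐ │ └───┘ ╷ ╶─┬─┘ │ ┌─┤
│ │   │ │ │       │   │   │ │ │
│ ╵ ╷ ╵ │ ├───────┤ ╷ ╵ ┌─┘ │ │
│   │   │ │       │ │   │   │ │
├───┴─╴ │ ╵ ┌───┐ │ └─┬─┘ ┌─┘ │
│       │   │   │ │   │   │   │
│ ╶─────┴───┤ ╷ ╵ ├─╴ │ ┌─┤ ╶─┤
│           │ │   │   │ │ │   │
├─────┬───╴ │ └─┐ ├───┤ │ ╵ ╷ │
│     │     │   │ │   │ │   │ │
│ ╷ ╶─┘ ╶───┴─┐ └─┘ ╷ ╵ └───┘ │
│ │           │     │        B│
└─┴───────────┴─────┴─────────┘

Directions: right, right, down, right, right, right, up, right, right, right, right, down, right, up, right, down, right, up, right, down, right, down, left, left, left, left, left, down, down, down, down, down, left, left, down, left, up, up, left, left, down, left, down, right, down, down, down, right, up, right, right, right, down, down, left, up, left, down, down, right, down, right, right, up, right, down, right, right, right, right
Counts: {'right': 27, 'down': 22, 'up': 8, 'left': 13}
Most common: right (27 times)

Solution:

┌─────────┬─────────┬───┬─────┐
│A → ↓    │↱ → → → ↓│↱ ↓│↱ ↓  │
│ ╶─┐ ╶───┘ ┌─────┐ ╵ ╷ ╵ ╷ ╶─┤
│   │↳ → → ↑│     │↳ ↑│↳ ↑│↳ ↓│
├─╴ ├───────┤ ╶─┐ ├───┴───┴─╴ │
│   │       │   │ │↓ ← ← ← ← ↲│
│ ╶─┤ ┌───┐ └─╴ │ │ ┌─────┬─╴ │
│   │ │   │     │ │↓│     │   │
├─╴ │ │ ╷ └─┬───┤ │ │ ┌─╴ │ ┌─┤
│   │ │ │   │   │ │↓│ │   │ │ │
│ ┌─┘ │ └───┘ ╷ ╵ │ │ │ ╶─┘ │ │
│ │   │       │   │↓│ │     │ │
│ └─┐ │ ┌─────┤ ╶─┤ │ └─────┘ │
│   │ │ │↓ ← ↰│   │↓│         │
├─┐ │ ├─┘ ┌─┐ ├───┘ ├───┐ ┌───┤
│ │ │ │↓ ↲│ │↑│↓ ← ↲│   │ │   │
│ ╵ │ │ ╶─┤ │ ╵ ┌───┴─╴ │ ├─╴ │
│   │ │↳ ↓│ │↑ ↲│       │ │   │
│ ┌─┘ ├─┐ │ └───┘ ╷ ╶─┬─┘ │ ┌─┤
│ │   │ │↓│       │   │   │ │ │
│ ╵ ╷ ╵ │ ├───────┤ ╷ ╵ ┌─┘ │ │
│   │   │↓│↱ → → ↓│ │   │   │ │
├───┴─╴ │ ╵ ┌───┐ │ └─┬─┘ ┌─┘ │
│       │↳ ↑│↓ ↰│↓│   │   │   │
│ ╶─────┴───┤ ╷ ╵ ├─╴ │ ┌─┤ ╶─┤
│           │↓│↑ ↲│   │ │ │   │
├─────┬───╴ │ └─┐ ├───┤ │ ╵ ╷ │
│     │     │↳ ↓│ │↱ ↓│ │   │ │
│ ╷ ╶─┘ ╶───┴─┐ └─┘ ╷ ╵ └───┘ │
│ │           │↳ → ↑│↳ → → → B│
└─┴───────────┴─────┴─────────┘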